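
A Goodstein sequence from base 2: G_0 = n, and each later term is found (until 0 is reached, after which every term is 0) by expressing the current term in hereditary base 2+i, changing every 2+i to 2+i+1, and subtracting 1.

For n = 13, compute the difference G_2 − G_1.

1171

base 2: 13 = 2^(2 + 1) + 2^2 + 1; at 3: 3^(3 + 1) + 3^3 + 1 = 109; next = 108
base 3: 108 = 3^(3 + 1) + 3^3; at 4: 4^(4 + 1) + 4^4 = 1280; next = 1279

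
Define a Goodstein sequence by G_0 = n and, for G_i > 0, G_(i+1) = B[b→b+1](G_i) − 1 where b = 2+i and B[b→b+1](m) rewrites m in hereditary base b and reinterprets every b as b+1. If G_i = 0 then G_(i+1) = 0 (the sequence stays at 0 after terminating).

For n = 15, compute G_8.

[0] 15 ≡ 2^(2 + 1) + 2^2 + 2 + 1 (base 2). Lift 3: 112. −1: 111.
[1] 111 ≡ 3^(3 + 1) + 3^3 + 3 (base 3). Lift 4: 1284. −1: 1283.
[2] 1283 ≡ 4^(4 + 1) + 4^4 + 3 (base 4). Lift 5: 18753. −1: 18752.
[3] 18752 ≡ 5^(5 + 1) + 5^5 + 2 (base 5). Lift 6: 326594. −1: 326593.
[4] 326593 ≡ 6^(6 + 1) + 6^6 + 1 (base 6). Lift 7: 6588345. −1: 6588344.
[5] 6588344 ≡ 7^(7 + 1) + 7^7 (base 7). Lift 8: 150994944. −1: 150994943.
[6] 150994943 ≡ 8^(8 + 1) + 7·8^7 + 7·8^6 + 7·8^5 + 7·8^4 + 7·8^3 + 7·8^2 + 7·8 + 7 (base 8). Lift 9: 3524450281. −1: 3524450280.
[7] 3524450280 ≡ 9^(9 + 1) + 7·9^7 + 7·9^6 + 7·9^5 + 7·9^4 + 7·9^3 + 7·9^2 + 7·9 + 6 (base 9). Lift 10: 100077777776. −1: 100077777775.
[8] 100077777775 ≡ 10^(10 + 1) + 7·10^7 + 7·10^6 + 7·10^5 + 7·10^4 + 7·10^3 + 7·10^2 + 7·10 + 5 (base 10). Lift 11: 3138578427935. −1: 3138578427934.

100077777775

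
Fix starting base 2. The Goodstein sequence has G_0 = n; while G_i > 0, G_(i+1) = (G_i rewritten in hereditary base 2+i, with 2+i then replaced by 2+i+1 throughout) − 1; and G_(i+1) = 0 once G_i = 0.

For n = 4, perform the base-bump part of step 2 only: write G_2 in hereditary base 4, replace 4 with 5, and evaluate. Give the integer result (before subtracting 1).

base 2: 4 = 2^2; at 3: 3^3 = 27; next = 26
base 3: 26 = 2·3^2 + 2·3 + 2; at 4: 2·4^2 + 2·4 + 2 = 42; next = 41
base 4: 41 = 2·4^2 + 2·4 + 1; at 5: 2·5^2 + 2·5 + 1 = 61; next = 60

61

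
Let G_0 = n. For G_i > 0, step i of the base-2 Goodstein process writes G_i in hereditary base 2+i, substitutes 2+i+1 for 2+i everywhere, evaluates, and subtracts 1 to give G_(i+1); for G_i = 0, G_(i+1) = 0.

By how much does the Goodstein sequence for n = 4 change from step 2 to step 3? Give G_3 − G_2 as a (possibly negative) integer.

G_0 = 4. HB_2(4) = 2^2. Bump = 27. G_1 = 26.
G_1 = 26. HB_3(26) = 2·3^2 + 2·3 + 2. Bump = 42. G_2 = 41.
G_2 = 41. HB_4(41) = 2·4^2 + 2·4 + 1. Bump = 61. G_3 = 60.

19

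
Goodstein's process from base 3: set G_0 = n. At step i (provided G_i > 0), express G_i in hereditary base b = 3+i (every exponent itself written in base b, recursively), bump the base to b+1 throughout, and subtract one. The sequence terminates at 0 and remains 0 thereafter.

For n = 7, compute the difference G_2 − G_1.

1

[0] 7 ≡ 2·3 + 1 (base 3). Lift 4: 9. −1: 8.
[1] 8 ≡ 2·4 (base 4). Lift 5: 10. −1: 9.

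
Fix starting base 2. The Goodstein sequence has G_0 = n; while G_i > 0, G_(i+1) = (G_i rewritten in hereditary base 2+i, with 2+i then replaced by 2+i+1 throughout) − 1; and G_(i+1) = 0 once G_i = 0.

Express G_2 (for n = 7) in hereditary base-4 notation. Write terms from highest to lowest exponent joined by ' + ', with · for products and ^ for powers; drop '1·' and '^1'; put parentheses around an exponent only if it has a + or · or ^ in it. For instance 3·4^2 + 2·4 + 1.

4^4 + 3

step 0: 7 = 2^2 + 2 + 1; sub 3 for 2: 3^3 + 3 + 1; = 31; G_1 = 31−1 = 30
step 1: 30 = 3^3 + 3; sub 4 for 3: 4^4 + 4; = 260; G_2 = 260−1 = 259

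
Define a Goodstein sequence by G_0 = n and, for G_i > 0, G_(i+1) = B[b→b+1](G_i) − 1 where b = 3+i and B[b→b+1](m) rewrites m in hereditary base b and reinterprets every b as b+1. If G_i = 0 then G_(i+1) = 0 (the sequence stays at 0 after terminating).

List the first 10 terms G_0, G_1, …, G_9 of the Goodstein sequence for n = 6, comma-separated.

step 0: 6 = 2·3; sub 4 for 3: 2·4; = 8; G_1 = 8−1 = 7
step 1: 7 = 4 + 3; sub 5 for 4: 5 + 3; = 8; G_2 = 8−1 = 7
step 2: 7 = 5 + 2; sub 6 for 5: 6 + 2; = 8; G_3 = 8−1 = 7
step 3: 7 = 6 + 1; sub 7 for 6: 7 + 1; = 8; G_4 = 8−1 = 7
step 4: 7 = 7; sub 8 for 7: 8; = 8; G_5 = 8−1 = 7
step 5: 7 = 7; sub 9 for 8: 7; = 7; G_6 = 7−1 = 6
step 6: 6 = 6; sub 10 for 9: 6; = 6; G_7 = 6−1 = 5
step 7: 5 = 5; sub 11 for 10: 5; = 5; G_8 = 5−1 = 4
step 8: 4 = 4; sub 12 for 11: 4; = 4; G_9 = 4−1 = 3

6, 7, 7, 7, 7, 7, 6, 5, 4, 3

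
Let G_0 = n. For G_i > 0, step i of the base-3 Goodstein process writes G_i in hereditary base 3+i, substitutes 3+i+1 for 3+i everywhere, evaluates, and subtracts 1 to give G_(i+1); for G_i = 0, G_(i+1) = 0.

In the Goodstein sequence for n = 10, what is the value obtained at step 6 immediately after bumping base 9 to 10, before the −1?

40

i=0: 10 = 3^2 + 1 (b=3); 3→4: 4^2 + 1 = 17; 17−1 = 16
i=1: 16 = 4^2 (b=4); 4→5: 5^2 = 25; 25−1 = 24
i=2: 24 = 4·5 + 4 (b=5); 5→6: 4·6 + 4 = 28; 28−1 = 27
i=3: 27 = 4·6 + 3 (b=6); 6→7: 4·7 + 3 = 31; 31−1 = 30
i=4: 30 = 4·7 + 2 (b=7); 7→8: 4·8 + 2 = 34; 34−1 = 33
i=5: 33 = 4·8 + 1 (b=8); 8→9: 4·9 + 1 = 37; 37−1 = 36
i=6: 36 = 4·9 (b=9); 9→10: 4·10 = 40; 40−1 = 39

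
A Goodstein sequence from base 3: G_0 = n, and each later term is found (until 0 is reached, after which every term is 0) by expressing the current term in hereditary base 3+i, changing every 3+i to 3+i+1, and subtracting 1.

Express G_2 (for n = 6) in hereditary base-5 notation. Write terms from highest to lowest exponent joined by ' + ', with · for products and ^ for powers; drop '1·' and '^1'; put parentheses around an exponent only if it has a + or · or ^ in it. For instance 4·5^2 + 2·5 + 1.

5 + 2

(0) 6|_3 = 2·3 ↦ 2·4|_4 = 8 ⇒ 7
(1) 7|_4 = 4 + 3 ↦ 5 + 3|_5 = 8 ⇒ 7
(2) 7|_5 = 5 + 2 ↦ 6 + 2|_6 = 8 ⇒ 7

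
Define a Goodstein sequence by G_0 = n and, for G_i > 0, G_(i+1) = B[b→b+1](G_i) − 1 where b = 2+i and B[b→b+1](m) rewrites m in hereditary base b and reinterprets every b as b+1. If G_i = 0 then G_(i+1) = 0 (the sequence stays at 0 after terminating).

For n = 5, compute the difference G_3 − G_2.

212

G_0=5  [base 2] 2^2 + 1  →[2↦3]→  3^3 + 1 = 28  −1 ⇒ G_1=27
G_1=27  [base 3] 3^3  →[3↦4]→  4^4 = 256  −1 ⇒ G_2=255
G_2=255  [base 4] 3·4^3 + 3·4^2 + 3·4 + 3  →[4↦5]→  3·5^3 + 3·5^2 + 3·5 + 3 = 468  −1 ⇒ G_3=467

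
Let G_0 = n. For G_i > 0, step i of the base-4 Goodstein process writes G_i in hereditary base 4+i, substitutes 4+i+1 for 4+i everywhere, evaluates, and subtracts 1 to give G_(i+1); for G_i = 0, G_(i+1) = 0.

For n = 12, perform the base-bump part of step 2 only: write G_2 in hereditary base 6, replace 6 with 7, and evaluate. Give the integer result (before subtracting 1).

17

12 —HB4→ 3·4 —bump→ 3·5 = 15 —(−1)→ 14
14 —HB5→ 2·5 + 4 —bump→ 2·6 + 4 = 16 —(−1)→ 15
15 —HB6→ 2·6 + 3 —bump→ 2·7 + 3 = 17 —(−1)→ 16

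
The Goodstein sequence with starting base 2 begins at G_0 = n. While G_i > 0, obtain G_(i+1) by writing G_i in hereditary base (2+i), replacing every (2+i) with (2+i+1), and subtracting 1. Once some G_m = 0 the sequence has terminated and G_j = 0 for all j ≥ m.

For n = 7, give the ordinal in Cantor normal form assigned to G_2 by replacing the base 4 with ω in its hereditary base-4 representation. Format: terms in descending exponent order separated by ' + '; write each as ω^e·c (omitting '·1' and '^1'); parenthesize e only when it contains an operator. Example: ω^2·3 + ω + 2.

step 0: 7 = 2^2 + 2 + 1; sub 3 for 2: 3^3 + 3 + 1; = 31; G_1 = 31−1 = 30
step 1: 30 = 3^3 + 3; sub 4 for 3: 4^4 + 4; = 260; G_2 = 260−1 = 259
step 2: 259 = 4^4 + 3; sub 5 for 4: 5^5 + 3; = 3128; G_3 = 3128−1 = 3127

ω^ω + 3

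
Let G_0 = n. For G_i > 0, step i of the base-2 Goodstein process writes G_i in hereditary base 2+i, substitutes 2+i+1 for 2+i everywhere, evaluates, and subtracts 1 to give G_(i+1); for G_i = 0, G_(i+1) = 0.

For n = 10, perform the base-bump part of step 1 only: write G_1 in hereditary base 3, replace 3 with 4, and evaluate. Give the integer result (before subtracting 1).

i=0: 10 = 2^(2 + 1) + 2 (b=2); 2→3: 3^(3 + 1) + 3 = 84; 84−1 = 83
i=1: 83 = 3^(3 + 1) + 2 (b=3); 3→4: 4^(4 + 1) + 2 = 1026; 1026−1 = 1025

1026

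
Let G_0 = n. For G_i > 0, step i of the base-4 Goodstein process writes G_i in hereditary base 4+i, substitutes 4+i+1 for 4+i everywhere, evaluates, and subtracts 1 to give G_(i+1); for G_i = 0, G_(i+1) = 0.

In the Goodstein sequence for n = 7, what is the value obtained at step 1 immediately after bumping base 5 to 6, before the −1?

i=0: 7 = 4 + 3 (b=4); 4→5: 5 + 3 = 8; 8−1 = 7
i=1: 7 = 5 + 2 (b=5); 5→6: 6 + 2 = 8; 8−1 = 7

8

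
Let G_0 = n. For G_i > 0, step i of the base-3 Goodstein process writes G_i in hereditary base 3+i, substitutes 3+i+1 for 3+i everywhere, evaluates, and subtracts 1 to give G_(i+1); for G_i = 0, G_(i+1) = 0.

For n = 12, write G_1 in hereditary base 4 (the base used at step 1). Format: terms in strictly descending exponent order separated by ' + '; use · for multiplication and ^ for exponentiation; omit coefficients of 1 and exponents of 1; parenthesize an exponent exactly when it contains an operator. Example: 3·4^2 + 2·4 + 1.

4^2 + 3

i=0: 12 = 3^2 + 3 (b=3); 3→4: 4^2 + 4 = 20; 20−1 = 19
i=1: 19 = 4^2 + 3 (b=4); 4→5: 5^2 + 3 = 28; 28−1 = 27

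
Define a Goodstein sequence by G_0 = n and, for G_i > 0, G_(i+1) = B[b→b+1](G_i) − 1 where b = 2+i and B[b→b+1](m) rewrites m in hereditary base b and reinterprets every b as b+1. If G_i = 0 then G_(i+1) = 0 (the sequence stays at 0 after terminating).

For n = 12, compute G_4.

280019

[0] 12 ≡ 2^(2 + 1) + 2^2 (base 2). Lift 3: 108. −1: 107.
[1] 107 ≡ 3^(3 + 1) + 2·3^2 + 2·3 + 2 (base 3). Lift 4: 1066. −1: 1065.
[2] 1065 ≡ 4^(4 + 1) + 2·4^2 + 2·4 + 1 (base 4). Lift 5: 15686. −1: 15685.
[3] 15685 ≡ 5^(5 + 1) + 2·5^2 + 2·5 (base 5). Lift 6: 280020. −1: 280019.
[4] 280019 ≡ 6^(6 + 1) + 2·6^2 + 6 + 5 (base 6). Lift 7: 5764911. −1: 5764910.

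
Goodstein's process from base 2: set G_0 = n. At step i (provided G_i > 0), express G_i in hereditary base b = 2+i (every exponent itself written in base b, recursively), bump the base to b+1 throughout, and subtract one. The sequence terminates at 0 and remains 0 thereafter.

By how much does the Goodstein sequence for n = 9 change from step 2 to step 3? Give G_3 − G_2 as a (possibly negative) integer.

(0) 9|_2 = 2^(2 + 1) + 1 ↦ 3^(3 + 1) + 1|_3 = 82 ⇒ 81
(1) 81|_3 = 3^(3 + 1) ↦ 4^(4 + 1)|_4 = 1024 ⇒ 1023
(2) 1023|_4 = 3·4^4 + 3·4^3 + 3·4^2 + 3·4 + 3 ↦ 3·5^5 + 3·5^3 + 3·5^2 + 3·5 + 3|_5 = 9843 ⇒ 9842

8819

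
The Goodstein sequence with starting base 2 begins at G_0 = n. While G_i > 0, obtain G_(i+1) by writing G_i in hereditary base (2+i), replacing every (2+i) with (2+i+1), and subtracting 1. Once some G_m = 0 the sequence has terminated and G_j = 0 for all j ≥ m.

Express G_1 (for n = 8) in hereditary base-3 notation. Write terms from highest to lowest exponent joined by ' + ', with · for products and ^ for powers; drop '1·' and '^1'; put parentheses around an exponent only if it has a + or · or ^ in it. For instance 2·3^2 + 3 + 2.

2·3^3 + 2·3^2 + 2·3 + 2

step 0: 8 = 2^(2 + 1); sub 3 for 2: 3^(3 + 1); = 81; G_1 = 81−1 = 80
step 1: 80 = 2·3^3 + 2·3^2 + 2·3 + 2; sub 4 for 3: 2·4^4 + 2·4^2 + 2·4 + 2; = 554; G_2 = 554−1 = 553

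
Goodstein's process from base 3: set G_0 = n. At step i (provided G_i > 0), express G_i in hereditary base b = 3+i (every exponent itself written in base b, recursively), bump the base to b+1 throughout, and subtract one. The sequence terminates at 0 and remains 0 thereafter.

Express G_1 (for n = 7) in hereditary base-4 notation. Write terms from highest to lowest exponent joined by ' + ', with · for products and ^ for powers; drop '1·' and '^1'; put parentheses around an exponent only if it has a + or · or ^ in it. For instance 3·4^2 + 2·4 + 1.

(0) 7|_3 = 2·3 + 1 ↦ 2·4 + 1|_4 = 9 ⇒ 8
(1) 8|_4 = 2·4 ↦ 2·5|_5 = 10 ⇒ 9

2·4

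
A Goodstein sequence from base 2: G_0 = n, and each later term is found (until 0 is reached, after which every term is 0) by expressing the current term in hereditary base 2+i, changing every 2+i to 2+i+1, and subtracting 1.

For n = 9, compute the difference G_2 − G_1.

942

(0) 9|_2 = 2^(2 + 1) + 1 ↦ 3^(3 + 1) + 1|_3 = 82 ⇒ 81
(1) 81|_3 = 3^(3 + 1) ↦ 4^(4 + 1)|_4 = 1024 ⇒ 1023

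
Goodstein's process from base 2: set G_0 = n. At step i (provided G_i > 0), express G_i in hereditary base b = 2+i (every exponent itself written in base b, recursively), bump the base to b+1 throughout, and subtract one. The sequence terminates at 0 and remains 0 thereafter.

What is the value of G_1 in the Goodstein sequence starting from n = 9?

[0] 9 ≡ 2^(2 + 1) + 1 (base 2). Lift 3: 82. −1: 81.
[1] 81 ≡ 3^(3 + 1) (base 3). Lift 4: 1024. −1: 1023.

81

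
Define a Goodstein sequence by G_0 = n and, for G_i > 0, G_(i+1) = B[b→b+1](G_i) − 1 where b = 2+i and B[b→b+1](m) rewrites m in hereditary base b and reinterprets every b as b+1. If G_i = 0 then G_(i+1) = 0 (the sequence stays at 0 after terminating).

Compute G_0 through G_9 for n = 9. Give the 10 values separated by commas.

9, 81, 1023, 9842, 140743, 2471826, 50333399, 1162263921, 30000003325, 855935016215

i=0: 9 = 2^(2 + 1) + 1 (b=2); 2→3: 3^(3 + 1) + 1 = 82; 82−1 = 81
i=1: 81 = 3^(3 + 1) (b=3); 3→4: 4^(4 + 1) = 1024; 1024−1 = 1023
i=2: 1023 = 3·4^4 + 3·4^3 + 3·4^2 + 3·4 + 3 (b=4); 4→5: 3·5^5 + 3·5^3 + 3·5^2 + 3·5 + 3 = 9843; 9843−1 = 9842
i=3: 9842 = 3·5^5 + 3·5^3 + 3·5^2 + 3·5 + 2 (b=5); 5→6: 3·6^6 + 3·6^3 + 3·6^2 + 3·6 + 2 = 140744; 140744−1 = 140743
i=4: 140743 = 3·6^6 + 3·6^3 + 3·6^2 + 3·6 + 1 (b=6); 6→7: 3·7^7 + 3·7^3 + 3·7^2 + 3·7 + 1 = 2471827; 2471827−1 = 2471826
i=5: 2471826 = 3·7^7 + 3·7^3 + 3·7^2 + 3·7 (b=7); 7→8: 3·8^8 + 3·8^3 + 3·8^2 + 3·8 = 50333400; 50333400−1 = 50333399
i=6: 50333399 = 3·8^8 + 3·8^3 + 3·8^2 + 2·8 + 7 (b=8); 8→9: 3·9^9 + 3·9^3 + 3·9^2 + 2·9 + 7 = 1162263922; 1162263922−1 = 1162263921
i=7: 1162263921 = 3·9^9 + 3·9^3 + 3·9^2 + 2·9 + 6 (b=9); 9→10: 3·10^10 + 3·10^3 + 3·10^2 + 2·10 + 6 = 30000003326; 30000003326−1 = 30000003325
i=8: 30000003325 = 3·10^10 + 3·10^3 + 3·10^2 + 2·10 + 5 (b=10); 10→11: 3·11^11 + 3·11^3 + 3·11^2 + 2·11 + 5 = 855935016216; 855935016216−1 = 855935016215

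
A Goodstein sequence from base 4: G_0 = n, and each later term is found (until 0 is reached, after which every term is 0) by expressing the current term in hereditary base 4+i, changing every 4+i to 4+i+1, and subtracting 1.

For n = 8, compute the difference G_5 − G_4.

G_0 = 8. HB_4(8) = 2·4. Bump = 10. G_1 = 9.
G_1 = 9. HB_5(9) = 5 + 4. Bump = 10. G_2 = 9.
G_2 = 9. HB_6(9) = 6 + 3. Bump = 10. G_3 = 9.
G_3 = 9. HB_7(9) = 7 + 2. Bump = 10. G_4 = 9.
G_4 = 9. HB_8(9) = 8 + 1. Bump = 10. G_5 = 9.

0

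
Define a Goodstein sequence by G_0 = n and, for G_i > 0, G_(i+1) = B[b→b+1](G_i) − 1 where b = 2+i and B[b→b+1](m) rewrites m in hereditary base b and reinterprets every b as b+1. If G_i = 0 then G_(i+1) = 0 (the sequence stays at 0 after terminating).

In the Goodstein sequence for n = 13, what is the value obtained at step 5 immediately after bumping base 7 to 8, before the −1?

i=0: 13 = 2^(2 + 1) + 2^2 + 1 (b=2); 2→3: 3^(3 + 1) + 3^3 + 1 = 109; 109−1 = 108
i=1: 108 = 3^(3 + 1) + 3^3 (b=3); 3→4: 4^(4 + 1) + 4^4 = 1280; 1280−1 = 1279
i=2: 1279 = 4^(4 + 1) + 3·4^3 + 3·4^2 + 3·4 + 3 (b=4); 4→5: 5^(5 + 1) + 3·5^3 + 3·5^2 + 3·5 + 3 = 16093; 16093−1 = 16092
i=3: 16092 = 5^(5 + 1) + 3·5^3 + 3·5^2 + 3·5 + 2 (b=5); 5→6: 6^(6 + 1) + 3·6^3 + 3·6^2 + 3·6 + 2 = 280712; 280712−1 = 280711
i=4: 280711 = 6^(6 + 1) + 3·6^3 + 3·6^2 + 3·6 + 1 (b=6); 6→7: 7^(7 + 1) + 3·7^3 + 3·7^2 + 3·7 + 1 = 5765999; 5765999−1 = 5765998
i=5: 5765998 = 7^(7 + 1) + 3·7^3 + 3·7^2 + 3·7 (b=7); 7→8: 8^(8 + 1) + 3·8^3 + 3·8^2 + 3·8 = 134219480; 134219480−1 = 134219479

134219480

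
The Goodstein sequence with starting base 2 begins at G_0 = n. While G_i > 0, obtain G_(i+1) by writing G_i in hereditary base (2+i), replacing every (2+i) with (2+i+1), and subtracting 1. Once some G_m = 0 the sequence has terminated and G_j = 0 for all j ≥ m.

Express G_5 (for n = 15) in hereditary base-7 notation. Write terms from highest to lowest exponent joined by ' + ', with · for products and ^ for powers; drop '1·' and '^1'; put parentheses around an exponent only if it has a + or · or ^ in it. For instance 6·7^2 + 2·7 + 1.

7^(7 + 1) + 7^7

(0) 15|_2 = 2^(2 + 1) + 2^2 + 2 + 1 ↦ 3^(3 + 1) + 3^3 + 3 + 1|_3 = 112 ⇒ 111
(1) 111|_3 = 3^(3 + 1) + 3^3 + 3 ↦ 4^(4 + 1) + 4^4 + 4|_4 = 1284 ⇒ 1283
(2) 1283|_4 = 4^(4 + 1) + 4^4 + 3 ↦ 5^(5 + 1) + 5^5 + 3|_5 = 18753 ⇒ 18752
(3) 18752|_5 = 5^(5 + 1) + 5^5 + 2 ↦ 6^(6 + 1) + 6^6 + 2|_6 = 326594 ⇒ 326593
(4) 326593|_6 = 6^(6 + 1) + 6^6 + 1 ↦ 7^(7 + 1) + 7^7 + 1|_7 = 6588345 ⇒ 6588344
(5) 6588344|_7 = 7^(7 + 1) + 7^7 ↦ 8^(8 + 1) + 8^8|_8 = 150994944 ⇒ 150994943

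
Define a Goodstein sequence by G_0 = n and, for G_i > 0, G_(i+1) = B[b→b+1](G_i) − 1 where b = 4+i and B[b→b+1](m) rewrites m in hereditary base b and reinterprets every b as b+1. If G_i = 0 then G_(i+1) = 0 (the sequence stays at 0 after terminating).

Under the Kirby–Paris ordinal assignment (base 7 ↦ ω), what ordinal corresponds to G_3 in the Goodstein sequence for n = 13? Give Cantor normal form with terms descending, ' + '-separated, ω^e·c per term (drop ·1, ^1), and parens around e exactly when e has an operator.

ω·2 + 4

[0] 13 ≡ 3·4 + 1 (base 4). Lift 5: 16. −1: 15.
[1] 15 ≡ 3·5 (base 5). Lift 6: 18. −1: 17.
[2] 17 ≡ 2·6 + 5 (base 6). Lift 7: 19. −1: 18.
[3] 18 ≡ 2·7 + 4 (base 7). Lift 8: 20. −1: 19.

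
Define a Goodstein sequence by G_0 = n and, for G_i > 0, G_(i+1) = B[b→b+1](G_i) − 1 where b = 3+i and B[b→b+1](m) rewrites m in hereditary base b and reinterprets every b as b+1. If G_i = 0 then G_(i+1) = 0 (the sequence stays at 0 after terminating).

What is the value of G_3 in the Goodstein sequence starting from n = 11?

G_0=11  [base 3] 3^2 + 2  →[3↦4]→  4^2 + 2 = 18  −1 ⇒ G_1=17
G_1=17  [base 4] 4^2 + 1  →[4↦5]→  5^2 + 1 = 26  −1 ⇒ G_2=25
G_2=25  [base 5] 5^2  →[5↦6]→  6^2 = 36  −1 ⇒ G_3=35

35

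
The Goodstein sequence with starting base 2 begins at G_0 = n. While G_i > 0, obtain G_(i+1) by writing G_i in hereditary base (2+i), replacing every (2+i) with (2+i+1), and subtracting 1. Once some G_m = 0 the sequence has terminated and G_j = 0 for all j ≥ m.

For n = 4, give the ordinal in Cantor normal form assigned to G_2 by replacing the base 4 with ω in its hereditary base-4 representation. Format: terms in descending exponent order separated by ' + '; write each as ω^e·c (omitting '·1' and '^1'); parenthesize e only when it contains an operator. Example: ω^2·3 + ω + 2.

base 2: 4 = 2^2; at 3: 3^3 = 27; next = 26
base 3: 26 = 2·3^2 + 2·3 + 2; at 4: 2·4^2 + 2·4 + 2 = 42; next = 41
base 4: 41 = 2·4^2 + 2·4 + 1; at 5: 2·5^2 + 2·5 + 1 = 61; next = 60

ω^2·2 + ω·2 + 1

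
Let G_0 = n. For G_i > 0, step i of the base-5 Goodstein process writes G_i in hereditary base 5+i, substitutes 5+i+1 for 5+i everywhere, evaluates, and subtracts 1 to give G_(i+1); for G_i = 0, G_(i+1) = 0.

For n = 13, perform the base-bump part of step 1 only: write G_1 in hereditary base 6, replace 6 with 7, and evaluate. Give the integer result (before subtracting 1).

G_0=13  [base 5] 2·5 + 3  →[5↦6]→  2·6 + 3 = 15  −1 ⇒ G_1=14
G_1=14  [base 6] 2·6 + 2  →[6↦7]→  2·7 + 2 = 16  −1 ⇒ G_2=15

16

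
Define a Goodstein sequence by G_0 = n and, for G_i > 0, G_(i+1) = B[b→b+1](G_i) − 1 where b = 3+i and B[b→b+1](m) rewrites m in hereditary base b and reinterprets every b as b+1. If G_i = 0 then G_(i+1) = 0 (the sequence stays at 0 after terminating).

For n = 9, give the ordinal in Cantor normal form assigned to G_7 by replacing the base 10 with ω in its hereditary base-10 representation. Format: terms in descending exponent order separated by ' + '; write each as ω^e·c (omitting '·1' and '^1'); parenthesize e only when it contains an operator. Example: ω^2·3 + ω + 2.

ω·2 + 5

[0] 9 ≡ 3^2 (base 3). Lift 4: 16. −1: 15.
[1] 15 ≡ 3·4 + 3 (base 4). Lift 5: 18. −1: 17.
[2] 17 ≡ 3·5 + 2 (base 5). Lift 6: 20. −1: 19.
[3] 19 ≡ 3·6 + 1 (base 6). Lift 7: 22. −1: 21.
[4] 21 ≡ 3·7 (base 7). Lift 8: 24. −1: 23.
[5] 23 ≡ 2·8 + 7 (base 8). Lift 9: 25. −1: 24.
[6] 24 ≡ 2·9 + 6 (base 9). Lift 10: 26. −1: 25.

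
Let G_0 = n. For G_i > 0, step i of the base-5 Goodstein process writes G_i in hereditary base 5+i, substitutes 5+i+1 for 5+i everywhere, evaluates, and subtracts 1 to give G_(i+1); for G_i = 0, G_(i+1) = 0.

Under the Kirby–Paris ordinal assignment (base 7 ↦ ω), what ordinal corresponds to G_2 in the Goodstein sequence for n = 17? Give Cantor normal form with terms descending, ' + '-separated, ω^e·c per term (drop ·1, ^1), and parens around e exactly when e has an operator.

ω·3

step 0: 17 = 3·5 + 2; sub 6 for 5: 3·6 + 2; = 20; G_1 = 20−1 = 19
step 1: 19 = 3·6 + 1; sub 7 for 6: 3·7 + 1; = 22; G_2 = 22−1 = 21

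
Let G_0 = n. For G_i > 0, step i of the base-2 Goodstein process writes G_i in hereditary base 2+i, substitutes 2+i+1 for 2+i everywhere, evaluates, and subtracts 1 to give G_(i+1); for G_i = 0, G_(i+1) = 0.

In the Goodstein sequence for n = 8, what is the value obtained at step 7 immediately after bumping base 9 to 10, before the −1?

step 0: 8 = 2^(2 + 1); sub 3 for 2: 3^(3 + 1); = 81; G_1 = 81−1 = 80
step 1: 80 = 2·3^3 + 2·3^2 + 2·3 + 2; sub 4 for 3: 2·4^4 + 2·4^2 + 2·4 + 2; = 554; G_2 = 554−1 = 553
step 2: 553 = 2·4^4 + 2·4^2 + 2·4 + 1; sub 5 for 4: 2·5^5 + 2·5^2 + 2·5 + 1; = 6311; G_3 = 6311−1 = 6310
step 3: 6310 = 2·5^5 + 2·5^2 + 2·5; sub 6 for 5: 2·6^6 + 2·6^2 + 2·6; = 93396; G_4 = 93396−1 = 93395
step 4: 93395 = 2·6^6 + 2·6^2 + 6 + 5; sub 7 for 6: 2·7^7 + 2·7^2 + 7 + 5; = 1647196; G_5 = 1647196−1 = 1647195
step 5: 1647195 = 2·7^7 + 2·7^2 + 7 + 4; sub 8 for 7: 2·8^8 + 2·8^2 + 8 + 4; = 33554572; G_6 = 33554572−1 = 33554571
step 6: 33554571 = 2·8^8 + 2·8^2 + 8 + 3; sub 9 for 8: 2·9^9 + 2·9^2 + 9 + 3; = 774841152; G_7 = 774841152−1 = 774841151
step 7: 774841151 = 2·9^9 + 2·9^2 + 9 + 2; sub 10 for 9: 2·10^10 + 2·10^2 + 10 + 2; = 20000000212; G_8 = 20000000212−1 = 20000000211

20000000212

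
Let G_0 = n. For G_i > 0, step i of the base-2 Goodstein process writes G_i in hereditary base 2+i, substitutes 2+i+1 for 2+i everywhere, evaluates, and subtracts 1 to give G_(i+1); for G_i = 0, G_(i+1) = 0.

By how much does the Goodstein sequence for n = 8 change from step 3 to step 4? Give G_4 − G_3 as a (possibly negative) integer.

87085

G_0 = 8. HB_2(8) = 2^(2 + 1). Bump = 81. G_1 = 80.
G_1 = 80. HB_3(80) = 2·3^3 + 2·3^2 + 2·3 + 2. Bump = 554. G_2 = 553.
G_2 = 553. HB_4(553) = 2·4^4 + 2·4^2 + 2·4 + 1. Bump = 6311. G_3 = 6310.
G_3 = 6310. HB_5(6310) = 2·5^5 + 2·5^2 + 2·5. Bump = 93396. G_4 = 93395.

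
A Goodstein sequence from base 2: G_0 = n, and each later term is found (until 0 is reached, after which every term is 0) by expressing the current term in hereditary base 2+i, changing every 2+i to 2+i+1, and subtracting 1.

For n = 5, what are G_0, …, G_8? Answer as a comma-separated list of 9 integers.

5 —HB2→ 2^2 + 1 —bump→ 3^3 + 1 = 28 —(−1)→ 27
27 —HB3→ 3^3 —bump→ 4^4 = 256 —(−1)→ 255
255 —HB4→ 3·4^3 + 3·4^2 + 3·4 + 3 —bump→ 3·5^3 + 3·5^2 + 3·5 + 3 = 468 —(−1)→ 467
467 —HB5→ 3·5^3 + 3·5^2 + 3·5 + 2 —bump→ 3·6^3 + 3·6^2 + 3·6 + 2 = 776 —(−1)→ 775
775 —HB6→ 3·6^3 + 3·6^2 + 3·6 + 1 —bump→ 3·7^3 + 3·7^2 + 3·7 + 1 = 1198 —(−1)→ 1197
1197 —HB7→ 3·7^3 + 3·7^2 + 3·7 —bump→ 3·8^3 + 3·8^2 + 3·8 = 1752 —(−1)→ 1751
1751 —HB8→ 3·8^3 + 3·8^2 + 2·8 + 7 —bump→ 3·9^3 + 3·9^2 + 2·9 + 7 = 2455 —(−1)→ 2454
2454 —HB9→ 3·9^3 + 3·9^2 + 2·9 + 6 —bump→ 3·10^3 + 3·10^2 + 2·10 + 6 = 3326 —(−1)→ 3325

5, 27, 255, 467, 775, 1197, 1751, 2454, 3325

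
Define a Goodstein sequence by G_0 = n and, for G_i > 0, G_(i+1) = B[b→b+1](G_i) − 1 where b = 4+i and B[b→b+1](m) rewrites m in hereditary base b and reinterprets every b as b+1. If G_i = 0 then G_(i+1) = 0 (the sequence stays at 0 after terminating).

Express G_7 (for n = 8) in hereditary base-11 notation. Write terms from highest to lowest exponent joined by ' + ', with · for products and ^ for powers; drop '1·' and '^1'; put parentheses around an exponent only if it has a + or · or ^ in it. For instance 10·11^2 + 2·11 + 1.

8

base 4: 8 = 2·4; at 5: 2·5 = 10; next = 9
base 5: 9 = 5 + 4; at 6: 6 + 4 = 10; next = 9
base 6: 9 = 6 + 3; at 7: 7 + 3 = 10; next = 9
base 7: 9 = 7 + 2; at 8: 8 + 2 = 10; next = 9
base 8: 9 = 8 + 1; at 9: 9 + 1 = 10; next = 9
base 9: 9 = 9; at 10: 10 = 10; next = 9
base 10: 9 = 9; at 11: 9 = 9; next = 8
base 11: 8 = 8; at 12: 8 = 8; next = 7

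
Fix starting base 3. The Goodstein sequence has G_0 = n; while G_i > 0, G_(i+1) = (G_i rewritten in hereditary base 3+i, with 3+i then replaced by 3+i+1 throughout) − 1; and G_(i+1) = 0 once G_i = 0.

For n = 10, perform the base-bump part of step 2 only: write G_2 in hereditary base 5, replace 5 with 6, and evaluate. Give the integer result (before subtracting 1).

[0] 10 ≡ 3^2 + 1 (base 3). Lift 4: 17. −1: 16.
[1] 16 ≡ 4^2 (base 4). Lift 5: 25. −1: 24.
[2] 24 ≡ 4·5 + 4 (base 5). Lift 6: 28. −1: 27.

28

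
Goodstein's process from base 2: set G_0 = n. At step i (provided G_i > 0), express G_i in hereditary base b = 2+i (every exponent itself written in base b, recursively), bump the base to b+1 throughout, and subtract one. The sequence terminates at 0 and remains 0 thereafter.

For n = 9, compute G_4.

9 —HB2→ 2^(2 + 1) + 1 —bump→ 3^(3 + 1) + 1 = 82 —(−1)→ 81
81 —HB3→ 3^(3 + 1) —bump→ 4^(4 + 1) = 1024 —(−1)→ 1023
1023 —HB4→ 3·4^4 + 3·4^3 + 3·4^2 + 3·4 + 3 —bump→ 3·5^5 + 3·5^3 + 3·5^2 + 3·5 + 3 = 9843 —(−1)→ 9842
9842 —HB5→ 3·5^5 + 3·5^3 + 3·5^2 + 3·5 + 2 —bump→ 3·6^6 + 3·6^3 + 3·6^2 + 3·6 + 2 = 140744 —(−1)→ 140743
140743 —HB6→ 3·6^6 + 3·6^3 + 3·6^2 + 3·6 + 1 —bump→ 3·7^7 + 3·7^3 + 3·7^2 + 3·7 + 1 = 2471827 —(−1)→ 2471826

140743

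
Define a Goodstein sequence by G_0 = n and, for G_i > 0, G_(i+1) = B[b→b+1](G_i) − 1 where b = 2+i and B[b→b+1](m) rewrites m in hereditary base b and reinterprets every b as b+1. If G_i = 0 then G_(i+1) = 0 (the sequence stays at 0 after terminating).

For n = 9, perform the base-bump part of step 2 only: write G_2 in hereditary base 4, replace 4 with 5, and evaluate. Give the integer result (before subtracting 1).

9843

step 0: 9 = 2^(2 + 1) + 1; sub 3 for 2: 3^(3 + 1) + 1; = 82; G_1 = 82−1 = 81
step 1: 81 = 3^(3 + 1); sub 4 for 3: 4^(4 + 1); = 1024; G_2 = 1024−1 = 1023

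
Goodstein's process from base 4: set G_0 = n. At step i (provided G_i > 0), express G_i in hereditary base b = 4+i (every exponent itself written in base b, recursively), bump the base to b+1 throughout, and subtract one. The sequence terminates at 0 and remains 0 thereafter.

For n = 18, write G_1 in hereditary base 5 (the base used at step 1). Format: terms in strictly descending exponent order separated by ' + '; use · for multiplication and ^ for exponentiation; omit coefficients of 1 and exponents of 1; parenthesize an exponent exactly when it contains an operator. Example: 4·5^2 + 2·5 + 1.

5^2 + 1

G_0=18  [base 4] 4^2 + 2  →[4↦5]→  5^2 + 2 = 27  −1 ⇒ G_1=26
G_1=26  [base 5] 5^2 + 1  →[5↦6]→  6^2 + 1 = 37  −1 ⇒ G_2=36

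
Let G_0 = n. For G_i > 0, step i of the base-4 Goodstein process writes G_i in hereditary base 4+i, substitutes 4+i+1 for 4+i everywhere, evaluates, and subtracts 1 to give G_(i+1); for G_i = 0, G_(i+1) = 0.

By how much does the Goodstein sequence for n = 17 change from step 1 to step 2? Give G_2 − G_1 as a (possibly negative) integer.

10

G_0=17  [base 4] 4^2 + 1  →[4↦5]→  5^2 + 1 = 26  −1 ⇒ G_1=25
G_1=25  [base 5] 5^2  →[5↦6]→  6^2 = 36  −1 ⇒ G_2=35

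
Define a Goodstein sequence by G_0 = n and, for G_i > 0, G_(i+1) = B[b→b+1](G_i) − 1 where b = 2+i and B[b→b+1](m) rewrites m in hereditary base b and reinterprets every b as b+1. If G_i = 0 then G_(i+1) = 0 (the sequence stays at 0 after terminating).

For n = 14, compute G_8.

G_0 = 14. HB_2(14) = 2^(2 + 1) + 2^2 + 2. Bump = 111. G_1 = 110.
G_1 = 110. HB_3(110) = 3^(3 + 1) + 3^3 + 2. Bump = 1282. G_2 = 1281.
G_2 = 1281. HB_4(1281) = 4^(4 + 1) + 4^4 + 1. Bump = 18751. G_3 = 18750.
G_3 = 18750. HB_5(18750) = 5^(5 + 1) + 5^5. Bump = 326592. G_4 = 326591.
G_4 = 326591. HB_6(326591) = 6^(6 + 1) + 5·6^5 + 5·6^4 + 5·6^3 + 5·6^2 + 5·6 + 5. Bump = 5862841. G_5 = 5862840.
G_5 = 5862840. HB_7(5862840) = 7^(7 + 1) + 5·7^5 + 5·7^4 + 5·7^3 + 5·7^2 + 5·7 + 4. Bump = 134404972. G_6 = 134404971.
G_6 = 134404971. HB_8(134404971) = 8^(8 + 1) + 5·8^5 + 5·8^4 + 5·8^3 + 5·8^2 + 5·8 + 3. Bump = 3487116549. G_7 = 3487116548.
G_7 = 3487116548. HB_9(3487116548) = 9^(9 + 1) + 5·9^5 + 5·9^4 + 5·9^3 + 5·9^2 + 5·9 + 2. Bump = 100000555552. G_8 = 100000555551.

100000555551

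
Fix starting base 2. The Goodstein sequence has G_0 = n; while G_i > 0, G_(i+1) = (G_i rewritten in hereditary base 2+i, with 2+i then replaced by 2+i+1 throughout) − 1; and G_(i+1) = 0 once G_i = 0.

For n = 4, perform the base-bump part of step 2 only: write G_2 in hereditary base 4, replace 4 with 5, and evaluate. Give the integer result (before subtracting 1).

i=0: 4 = 2^2 (b=2); 2→3: 3^3 = 27; 27−1 = 26
i=1: 26 = 2·3^2 + 2·3 + 2 (b=3); 3→4: 2·4^2 + 2·4 + 2 = 42; 42−1 = 41
i=2: 41 = 2·4^2 + 2·4 + 1 (b=4); 4→5: 2·5^2 + 2·5 + 1 = 61; 61−1 = 60

61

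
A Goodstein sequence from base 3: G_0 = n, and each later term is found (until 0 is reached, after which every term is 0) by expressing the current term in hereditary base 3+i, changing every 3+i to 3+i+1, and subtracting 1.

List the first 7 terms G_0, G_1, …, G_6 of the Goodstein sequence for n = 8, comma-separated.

[0] 8 ≡ 2·3 + 2 (base 3). Lift 4: 10. −1: 9.
[1] 9 ≡ 2·4 + 1 (base 4). Lift 5: 11. −1: 10.
[2] 10 ≡ 2·5 (base 5). Lift 6: 12. −1: 11.
[3] 11 ≡ 6 + 5 (base 6). Lift 7: 12. −1: 11.
[4] 11 ≡ 7 + 4 (base 7). Lift 8: 12. −1: 11.
[5] 11 ≡ 8 + 3 (base 8). Lift 9: 12. −1: 11.

8, 9, 10, 11, 11, 11, 11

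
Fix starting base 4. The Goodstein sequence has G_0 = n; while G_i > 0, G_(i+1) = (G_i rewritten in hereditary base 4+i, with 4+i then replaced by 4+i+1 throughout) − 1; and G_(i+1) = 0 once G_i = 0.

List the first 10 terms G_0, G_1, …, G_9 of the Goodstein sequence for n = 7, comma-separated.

(0) 7|_4 = 4 + 3 ↦ 5 + 3|_5 = 8 ⇒ 7
(1) 7|_5 = 5 + 2 ↦ 6 + 2|_6 = 8 ⇒ 7
(2) 7|_6 = 6 + 1 ↦ 7 + 1|_7 = 8 ⇒ 7
(3) 7|_7 = 7 ↦ 8|_8 = 8 ⇒ 7
(4) 7|_8 = 7 ↦ 7|_9 = 7 ⇒ 6
(5) 6|_9 = 6 ↦ 6|_10 = 6 ⇒ 5
(6) 5|_10 = 5 ↦ 5|_11 = 5 ⇒ 4
(7) 4|_11 = 4 ↦ 4|_12 = 4 ⇒ 3
(8) 3|_12 = 3 ↦ 3|_13 = 3 ⇒ 2

7, 7, 7, 7, 7, 6, 5, 4, 3, 2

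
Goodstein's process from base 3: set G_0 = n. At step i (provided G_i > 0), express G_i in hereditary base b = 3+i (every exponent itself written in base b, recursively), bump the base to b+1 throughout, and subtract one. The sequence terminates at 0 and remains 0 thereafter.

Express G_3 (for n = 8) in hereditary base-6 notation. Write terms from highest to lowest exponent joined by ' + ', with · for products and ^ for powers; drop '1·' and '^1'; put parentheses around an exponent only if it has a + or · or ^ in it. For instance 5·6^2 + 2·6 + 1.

step 0: 8 = 2·3 + 2; sub 4 for 3: 2·4 + 2; = 10; G_1 = 10−1 = 9
step 1: 9 = 2·4 + 1; sub 5 for 4: 2·5 + 1; = 11; G_2 = 11−1 = 10
step 2: 10 = 2·5; sub 6 for 5: 2·6; = 12; G_3 = 12−1 = 11
step 3: 11 = 6 + 5; sub 7 for 6: 7 + 5; = 12; G_4 = 12−1 = 11

6 + 5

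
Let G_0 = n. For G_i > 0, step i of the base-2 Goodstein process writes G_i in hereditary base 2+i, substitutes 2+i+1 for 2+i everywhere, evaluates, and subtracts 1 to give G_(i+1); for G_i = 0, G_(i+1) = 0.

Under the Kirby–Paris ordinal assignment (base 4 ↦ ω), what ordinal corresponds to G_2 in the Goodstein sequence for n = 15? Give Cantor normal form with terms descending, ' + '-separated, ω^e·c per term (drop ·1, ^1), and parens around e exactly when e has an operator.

ω^(ω + 1) + ω^ω + 3

G_0=15  [base 2] 2^(2 + 1) + 2^2 + 2 + 1  →[2↦3]→  3^(3 + 1) + 3^3 + 3 + 1 = 112  −1 ⇒ G_1=111
G_1=111  [base 3] 3^(3 + 1) + 3^3 + 3  →[3↦4]→  4^(4 + 1) + 4^4 + 4 = 1284  −1 ⇒ G_2=1283
G_2=1283  [base 4] 4^(4 + 1) + 4^4 + 3  →[4↦5]→  5^(5 + 1) + 5^5 + 3 = 18753  −1 ⇒ G_3=18752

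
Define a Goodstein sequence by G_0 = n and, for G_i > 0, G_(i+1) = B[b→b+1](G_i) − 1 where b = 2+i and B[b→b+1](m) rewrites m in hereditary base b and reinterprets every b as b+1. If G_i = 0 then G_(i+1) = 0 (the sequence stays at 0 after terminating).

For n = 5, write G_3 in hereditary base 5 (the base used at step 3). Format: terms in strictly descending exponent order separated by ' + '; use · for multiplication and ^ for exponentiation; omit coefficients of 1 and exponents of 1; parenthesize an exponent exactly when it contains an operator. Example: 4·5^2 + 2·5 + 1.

i=0: 5 = 2^2 + 1 (b=2); 2→3: 3^3 + 1 = 28; 28−1 = 27
i=1: 27 = 3^3 (b=3); 3→4: 4^4 = 256; 256−1 = 255
i=2: 255 = 3·4^3 + 3·4^2 + 3·4 + 3 (b=4); 4→5: 3·5^3 + 3·5^2 + 3·5 + 3 = 468; 468−1 = 467

3·5^3 + 3·5^2 + 3·5 + 2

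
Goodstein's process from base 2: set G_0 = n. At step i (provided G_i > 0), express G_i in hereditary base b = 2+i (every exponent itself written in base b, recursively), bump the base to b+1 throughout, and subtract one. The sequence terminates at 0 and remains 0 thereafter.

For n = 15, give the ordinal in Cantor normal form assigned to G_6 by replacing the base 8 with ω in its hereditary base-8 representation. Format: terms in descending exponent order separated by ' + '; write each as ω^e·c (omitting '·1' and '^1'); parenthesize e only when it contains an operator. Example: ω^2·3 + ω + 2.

ω^(ω + 1) + ω^7·7 + ω^6·7 + ω^5·7 + ω^4·7 + ω^3·7 + ω^2·7 + ω·7 + 7

i=0: 15 = 2^(2 + 1) + 2^2 + 2 + 1 (b=2); 2→3: 3^(3 + 1) + 3^3 + 3 + 1 = 112; 112−1 = 111
i=1: 111 = 3^(3 + 1) + 3^3 + 3 (b=3); 3→4: 4^(4 + 1) + 4^4 + 4 = 1284; 1284−1 = 1283
i=2: 1283 = 4^(4 + 1) + 4^4 + 3 (b=4); 4→5: 5^(5 + 1) + 5^5 + 3 = 18753; 18753−1 = 18752
i=3: 18752 = 5^(5 + 1) + 5^5 + 2 (b=5); 5→6: 6^(6 + 1) + 6^6 + 2 = 326594; 326594−1 = 326593
i=4: 326593 = 6^(6 + 1) + 6^6 + 1 (b=6); 6→7: 7^(7 + 1) + 7^7 + 1 = 6588345; 6588345−1 = 6588344
i=5: 6588344 = 7^(7 + 1) + 7^7 (b=7); 7→8: 8^(8 + 1) + 8^8 = 150994944; 150994944−1 = 150994943
i=6: 150994943 = 8^(8 + 1) + 7·8^7 + 7·8^6 + 7·8^5 + 7·8^4 + 7·8^3 + 7·8^2 + 7·8 + 7 (b=8); 8→9: 9^(9 + 1) + 7·9^7 + 7·9^6 + 7·9^5 + 7·9^4 + 7·9^3 + 7·9^2 + 7·9 + 7 = 3524450281; 3524450281−1 = 3524450280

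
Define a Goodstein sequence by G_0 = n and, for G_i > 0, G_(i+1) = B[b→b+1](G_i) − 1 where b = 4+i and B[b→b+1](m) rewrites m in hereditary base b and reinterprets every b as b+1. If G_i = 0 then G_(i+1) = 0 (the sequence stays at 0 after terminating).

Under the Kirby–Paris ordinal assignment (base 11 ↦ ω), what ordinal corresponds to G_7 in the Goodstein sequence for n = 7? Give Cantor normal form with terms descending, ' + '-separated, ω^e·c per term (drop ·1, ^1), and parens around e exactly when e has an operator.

4

G_0 = 7. HB_4(7) = 4 + 3. Bump = 8. G_1 = 7.
G_1 = 7. HB_5(7) = 5 + 2. Bump = 8. G_2 = 7.
G_2 = 7. HB_6(7) = 6 + 1. Bump = 8. G_3 = 7.
G_3 = 7. HB_7(7) = 7. Bump = 8. G_4 = 7.
G_4 = 7. HB_8(7) = 7. Bump = 7. G_5 = 6.
G_5 = 6. HB_9(6) = 6. Bump = 6. G_6 = 5.
G_6 = 5. HB_10(5) = 5. Bump = 5. G_7 = 4.
G_7 = 4. HB_11(4) = 4. Bump = 4. G_8 = 3.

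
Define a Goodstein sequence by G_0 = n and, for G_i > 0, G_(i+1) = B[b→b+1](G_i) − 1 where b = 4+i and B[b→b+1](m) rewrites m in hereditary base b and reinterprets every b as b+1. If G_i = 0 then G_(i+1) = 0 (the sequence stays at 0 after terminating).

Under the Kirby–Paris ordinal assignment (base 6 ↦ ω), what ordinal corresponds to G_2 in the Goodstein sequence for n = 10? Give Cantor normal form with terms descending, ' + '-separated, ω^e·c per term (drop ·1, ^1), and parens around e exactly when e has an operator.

base 4: 10 = 2·4 + 2; at 5: 2·5 + 2 = 12; next = 11
base 5: 11 = 2·5 + 1; at 6: 2·6 + 1 = 13; next = 12
base 6: 12 = 2·6; at 7: 2·7 = 14; next = 13

ω·2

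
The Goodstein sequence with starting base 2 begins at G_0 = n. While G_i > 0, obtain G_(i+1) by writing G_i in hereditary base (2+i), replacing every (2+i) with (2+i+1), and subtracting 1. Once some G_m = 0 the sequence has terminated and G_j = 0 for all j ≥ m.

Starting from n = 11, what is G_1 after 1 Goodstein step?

11 —HB2→ 2^(2 + 1) + 2 + 1 —bump→ 3^(3 + 1) + 3 + 1 = 85 —(−1)→ 84
84 —HB3→ 3^(3 + 1) + 3 —bump→ 4^(4 + 1) + 4 = 1028 —(−1)→ 1027

84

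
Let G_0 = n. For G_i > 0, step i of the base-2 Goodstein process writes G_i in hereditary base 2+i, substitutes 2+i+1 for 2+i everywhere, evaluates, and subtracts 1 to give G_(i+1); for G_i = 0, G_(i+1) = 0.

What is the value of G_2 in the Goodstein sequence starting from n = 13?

[0] 13 ≡ 2^(2 + 1) + 2^2 + 1 (base 2). Lift 3: 109. −1: 108.
[1] 108 ≡ 3^(3 + 1) + 3^3 (base 3). Lift 4: 1280. −1: 1279.
[2] 1279 ≡ 4^(4 + 1) + 3·4^3 + 3·4^2 + 3·4 + 3 (base 4). Lift 5: 16093. −1: 16092.

1279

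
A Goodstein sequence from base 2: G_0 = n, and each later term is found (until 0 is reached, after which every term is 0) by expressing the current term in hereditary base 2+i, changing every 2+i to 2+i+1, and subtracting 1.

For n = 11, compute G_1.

84

step 0: 11 = 2^(2 + 1) + 2 + 1; sub 3 for 2: 3^(3 + 1) + 3 + 1; = 85; G_1 = 85−1 = 84
step 1: 84 = 3^(3 + 1) + 3; sub 4 for 3: 4^(4 + 1) + 4; = 1028; G_2 = 1028−1 = 1027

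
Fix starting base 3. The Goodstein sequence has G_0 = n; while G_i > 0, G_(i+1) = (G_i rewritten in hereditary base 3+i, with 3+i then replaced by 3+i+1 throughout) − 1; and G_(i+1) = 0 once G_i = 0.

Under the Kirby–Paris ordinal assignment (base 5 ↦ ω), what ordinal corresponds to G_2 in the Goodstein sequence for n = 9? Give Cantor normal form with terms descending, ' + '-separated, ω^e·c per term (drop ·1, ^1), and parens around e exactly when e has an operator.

ω·3 + 2

(0) 9|_3 = 3^2 ↦ 4^2|_4 = 16 ⇒ 15
(1) 15|_4 = 3·4 + 3 ↦ 3·5 + 3|_5 = 18 ⇒ 17
(2) 17|_5 = 3·5 + 2 ↦ 3·6 + 2|_6 = 20 ⇒ 19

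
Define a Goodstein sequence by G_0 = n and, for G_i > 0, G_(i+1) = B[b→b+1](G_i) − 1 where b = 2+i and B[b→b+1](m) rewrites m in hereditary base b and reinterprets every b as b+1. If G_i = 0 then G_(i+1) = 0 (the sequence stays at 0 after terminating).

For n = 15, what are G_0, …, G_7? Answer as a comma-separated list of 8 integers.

[0] 15 ≡ 2^(2 + 1) + 2^2 + 2 + 1 (base 2). Lift 3: 112. −1: 111.
[1] 111 ≡ 3^(3 + 1) + 3^3 + 3 (base 3). Lift 4: 1284. −1: 1283.
[2] 1283 ≡ 4^(4 + 1) + 4^4 + 3 (base 4). Lift 5: 18753. −1: 18752.
[3] 18752 ≡ 5^(5 + 1) + 5^5 + 2 (base 5). Lift 6: 326594. −1: 326593.
[4] 326593 ≡ 6^(6 + 1) + 6^6 + 1 (base 6). Lift 7: 6588345. −1: 6588344.
[5] 6588344 ≡ 7^(7 + 1) + 7^7 (base 7). Lift 8: 150994944. −1: 150994943.
[6] 150994943 ≡ 8^(8 + 1) + 7·8^7 + 7·8^6 + 7·8^5 + 7·8^4 + 7·8^3 + 7·8^2 + 7·8 + 7 (base 8). Lift 9: 3524450281. −1: 3524450280.

15, 111, 1283, 18752, 326593, 6588344, 150994943, 3524450280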